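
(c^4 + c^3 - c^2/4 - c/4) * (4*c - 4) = 4*c^5 - 5*c^3 + c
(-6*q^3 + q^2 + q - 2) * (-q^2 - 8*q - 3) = 6*q^5 + 47*q^4 + 9*q^3 - 9*q^2 + 13*q + 6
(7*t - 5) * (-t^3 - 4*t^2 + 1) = -7*t^4 - 23*t^3 + 20*t^2 + 7*t - 5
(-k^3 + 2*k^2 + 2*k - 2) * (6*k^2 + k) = -6*k^5 + 11*k^4 + 14*k^3 - 10*k^2 - 2*k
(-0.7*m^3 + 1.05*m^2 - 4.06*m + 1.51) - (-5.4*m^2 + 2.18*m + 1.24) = -0.7*m^3 + 6.45*m^2 - 6.24*m + 0.27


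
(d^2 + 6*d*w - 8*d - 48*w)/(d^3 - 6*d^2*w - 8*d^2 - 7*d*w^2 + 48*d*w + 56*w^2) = (-d - 6*w)/(-d^2 + 6*d*w + 7*w^2)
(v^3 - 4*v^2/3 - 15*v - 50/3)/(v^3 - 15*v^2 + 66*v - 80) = (3*v^2 + 11*v + 10)/(3*(v^2 - 10*v + 16))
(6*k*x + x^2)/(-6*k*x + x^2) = (6*k + x)/(-6*k + x)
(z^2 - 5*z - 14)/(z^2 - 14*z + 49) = (z + 2)/(z - 7)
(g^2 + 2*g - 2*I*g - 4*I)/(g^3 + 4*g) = (g + 2)/(g*(g + 2*I))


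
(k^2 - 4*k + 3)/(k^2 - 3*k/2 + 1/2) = 2*(k - 3)/(2*k - 1)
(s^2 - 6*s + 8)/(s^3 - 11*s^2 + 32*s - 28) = (s - 4)/(s^2 - 9*s + 14)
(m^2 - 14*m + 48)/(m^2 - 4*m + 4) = (m^2 - 14*m + 48)/(m^2 - 4*m + 4)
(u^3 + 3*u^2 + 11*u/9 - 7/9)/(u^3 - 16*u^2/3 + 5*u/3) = (3*u^2 + 10*u + 7)/(3*u*(u - 5))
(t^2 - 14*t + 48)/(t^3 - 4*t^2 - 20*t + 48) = (t - 8)/(t^2 + 2*t - 8)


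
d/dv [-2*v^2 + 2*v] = 2 - 4*v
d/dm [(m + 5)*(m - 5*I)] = 2*m + 5 - 5*I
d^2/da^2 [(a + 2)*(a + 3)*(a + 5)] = 6*a + 20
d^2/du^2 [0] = 0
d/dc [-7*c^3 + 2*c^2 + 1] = c*(4 - 21*c)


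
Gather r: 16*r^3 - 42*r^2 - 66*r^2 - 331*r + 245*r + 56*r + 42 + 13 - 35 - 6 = 16*r^3 - 108*r^2 - 30*r + 14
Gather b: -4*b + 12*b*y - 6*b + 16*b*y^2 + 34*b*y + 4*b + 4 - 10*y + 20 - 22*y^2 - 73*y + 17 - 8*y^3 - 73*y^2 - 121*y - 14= b*(16*y^2 + 46*y - 6) - 8*y^3 - 95*y^2 - 204*y + 27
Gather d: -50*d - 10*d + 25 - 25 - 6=-60*d - 6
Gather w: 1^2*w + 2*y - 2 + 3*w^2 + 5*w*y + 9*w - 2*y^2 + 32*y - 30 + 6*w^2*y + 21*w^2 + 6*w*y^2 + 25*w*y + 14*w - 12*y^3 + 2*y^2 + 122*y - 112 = w^2*(6*y + 24) + w*(6*y^2 + 30*y + 24) - 12*y^3 + 156*y - 144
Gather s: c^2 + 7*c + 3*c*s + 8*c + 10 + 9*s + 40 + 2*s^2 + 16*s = c^2 + 15*c + 2*s^2 + s*(3*c + 25) + 50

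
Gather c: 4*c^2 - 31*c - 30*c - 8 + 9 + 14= 4*c^2 - 61*c + 15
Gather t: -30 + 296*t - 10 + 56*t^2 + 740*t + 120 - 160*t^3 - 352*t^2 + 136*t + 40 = -160*t^3 - 296*t^2 + 1172*t + 120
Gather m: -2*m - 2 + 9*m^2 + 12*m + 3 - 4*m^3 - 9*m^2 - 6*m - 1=-4*m^3 + 4*m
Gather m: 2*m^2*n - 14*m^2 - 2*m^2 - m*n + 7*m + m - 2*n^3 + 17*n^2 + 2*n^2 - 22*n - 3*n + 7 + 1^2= m^2*(2*n - 16) + m*(8 - n) - 2*n^3 + 19*n^2 - 25*n + 8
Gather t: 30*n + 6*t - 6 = 30*n + 6*t - 6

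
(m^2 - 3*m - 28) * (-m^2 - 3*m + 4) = -m^4 + 41*m^2 + 72*m - 112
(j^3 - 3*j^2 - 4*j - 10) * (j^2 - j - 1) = j^5 - 4*j^4 - 2*j^3 - 3*j^2 + 14*j + 10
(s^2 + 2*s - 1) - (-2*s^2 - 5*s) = 3*s^2 + 7*s - 1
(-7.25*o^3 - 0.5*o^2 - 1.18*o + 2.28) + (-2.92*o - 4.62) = -7.25*o^3 - 0.5*o^2 - 4.1*o - 2.34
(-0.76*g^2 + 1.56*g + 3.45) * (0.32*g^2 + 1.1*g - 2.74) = -0.2432*g^4 - 0.3368*g^3 + 4.9024*g^2 - 0.4794*g - 9.453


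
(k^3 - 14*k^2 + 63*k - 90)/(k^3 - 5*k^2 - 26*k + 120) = (k^2 - 8*k + 15)/(k^2 + k - 20)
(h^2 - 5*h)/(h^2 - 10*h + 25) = h/(h - 5)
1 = 1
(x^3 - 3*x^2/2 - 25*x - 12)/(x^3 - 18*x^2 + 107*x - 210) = (x^2 + 9*x/2 + 2)/(x^2 - 12*x + 35)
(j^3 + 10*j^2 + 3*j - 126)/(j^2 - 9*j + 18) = (j^2 + 13*j + 42)/(j - 6)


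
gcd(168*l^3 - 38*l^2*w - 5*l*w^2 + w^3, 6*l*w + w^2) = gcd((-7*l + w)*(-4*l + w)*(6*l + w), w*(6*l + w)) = 6*l + w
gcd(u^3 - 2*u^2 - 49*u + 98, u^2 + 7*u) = u + 7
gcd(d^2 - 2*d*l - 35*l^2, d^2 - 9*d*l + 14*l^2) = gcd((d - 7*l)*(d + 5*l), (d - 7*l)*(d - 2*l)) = d - 7*l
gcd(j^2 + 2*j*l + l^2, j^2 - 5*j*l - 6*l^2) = j + l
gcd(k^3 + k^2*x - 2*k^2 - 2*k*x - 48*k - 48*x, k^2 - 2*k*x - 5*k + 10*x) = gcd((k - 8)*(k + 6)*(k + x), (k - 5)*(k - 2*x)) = 1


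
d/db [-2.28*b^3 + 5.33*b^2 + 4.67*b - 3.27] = -6.84*b^2 + 10.66*b + 4.67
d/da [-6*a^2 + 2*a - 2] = 2 - 12*a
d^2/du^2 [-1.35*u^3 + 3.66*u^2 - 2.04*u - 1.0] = 7.32 - 8.1*u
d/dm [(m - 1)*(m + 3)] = 2*m + 2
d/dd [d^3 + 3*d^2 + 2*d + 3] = 3*d^2 + 6*d + 2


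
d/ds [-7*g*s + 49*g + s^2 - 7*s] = -7*g + 2*s - 7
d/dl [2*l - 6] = 2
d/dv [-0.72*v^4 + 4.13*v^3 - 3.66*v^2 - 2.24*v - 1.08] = -2.88*v^3 + 12.39*v^2 - 7.32*v - 2.24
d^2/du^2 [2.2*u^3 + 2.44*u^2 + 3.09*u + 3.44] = 13.2*u + 4.88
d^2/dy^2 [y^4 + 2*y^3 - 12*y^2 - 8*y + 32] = 12*y^2 + 12*y - 24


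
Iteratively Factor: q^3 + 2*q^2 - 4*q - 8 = (q + 2)*(q^2 - 4) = (q + 2)^2*(q - 2)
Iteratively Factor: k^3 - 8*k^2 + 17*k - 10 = (k - 5)*(k^2 - 3*k + 2) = (k - 5)*(k - 1)*(k - 2)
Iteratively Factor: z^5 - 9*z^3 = (z)*(z^4 - 9*z^2) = z*(z - 3)*(z^3 + 3*z^2) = z^2*(z - 3)*(z^2 + 3*z) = z^2*(z - 3)*(z + 3)*(z)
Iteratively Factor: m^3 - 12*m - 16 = (m + 2)*(m^2 - 2*m - 8) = (m + 2)^2*(m - 4)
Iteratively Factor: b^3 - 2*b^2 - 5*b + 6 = (b + 2)*(b^2 - 4*b + 3) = (b - 1)*(b + 2)*(b - 3)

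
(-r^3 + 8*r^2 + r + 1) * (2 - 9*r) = 9*r^4 - 74*r^3 + 7*r^2 - 7*r + 2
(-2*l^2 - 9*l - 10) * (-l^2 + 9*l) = 2*l^4 - 9*l^3 - 71*l^2 - 90*l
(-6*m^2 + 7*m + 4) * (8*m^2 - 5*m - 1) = -48*m^4 + 86*m^3 + 3*m^2 - 27*m - 4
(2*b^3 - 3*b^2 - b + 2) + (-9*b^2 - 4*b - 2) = 2*b^3 - 12*b^2 - 5*b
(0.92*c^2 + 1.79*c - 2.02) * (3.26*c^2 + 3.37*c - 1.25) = 2.9992*c^4 + 8.9358*c^3 - 1.7029*c^2 - 9.0449*c + 2.525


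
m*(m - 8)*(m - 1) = m^3 - 9*m^2 + 8*m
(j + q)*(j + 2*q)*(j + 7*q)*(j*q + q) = j^4*q + 10*j^3*q^2 + j^3*q + 23*j^2*q^3 + 10*j^2*q^2 + 14*j*q^4 + 23*j*q^3 + 14*q^4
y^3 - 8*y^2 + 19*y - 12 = (y - 4)*(y - 3)*(y - 1)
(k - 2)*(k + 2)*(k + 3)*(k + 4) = k^4 + 7*k^3 + 8*k^2 - 28*k - 48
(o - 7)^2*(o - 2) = o^3 - 16*o^2 + 77*o - 98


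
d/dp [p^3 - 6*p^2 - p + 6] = 3*p^2 - 12*p - 1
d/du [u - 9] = 1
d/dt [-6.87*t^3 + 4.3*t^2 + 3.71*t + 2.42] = -20.61*t^2 + 8.6*t + 3.71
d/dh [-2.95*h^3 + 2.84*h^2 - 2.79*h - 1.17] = -8.85*h^2 + 5.68*h - 2.79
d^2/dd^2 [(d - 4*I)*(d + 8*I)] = 2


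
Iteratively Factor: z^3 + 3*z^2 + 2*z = (z + 2)*(z^2 + z) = (z + 1)*(z + 2)*(z)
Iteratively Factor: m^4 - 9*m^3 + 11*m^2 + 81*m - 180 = (m - 4)*(m^3 - 5*m^2 - 9*m + 45) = (m - 5)*(m - 4)*(m^2 - 9) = (m - 5)*(m - 4)*(m - 3)*(m + 3)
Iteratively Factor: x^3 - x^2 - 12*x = (x)*(x^2 - x - 12) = x*(x + 3)*(x - 4)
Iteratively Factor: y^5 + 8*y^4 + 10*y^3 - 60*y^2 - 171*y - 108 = (y + 3)*(y^4 + 5*y^3 - 5*y^2 - 45*y - 36) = (y + 1)*(y + 3)*(y^3 + 4*y^2 - 9*y - 36) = (y + 1)*(y + 3)^2*(y^2 + y - 12) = (y - 3)*(y + 1)*(y + 3)^2*(y + 4)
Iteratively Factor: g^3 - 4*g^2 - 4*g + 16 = (g - 2)*(g^2 - 2*g - 8) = (g - 2)*(g + 2)*(g - 4)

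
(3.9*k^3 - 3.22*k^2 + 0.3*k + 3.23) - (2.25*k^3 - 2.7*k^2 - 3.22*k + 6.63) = 1.65*k^3 - 0.52*k^2 + 3.52*k - 3.4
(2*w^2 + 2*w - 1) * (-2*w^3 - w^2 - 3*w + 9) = -4*w^5 - 6*w^4 - 6*w^3 + 13*w^2 + 21*w - 9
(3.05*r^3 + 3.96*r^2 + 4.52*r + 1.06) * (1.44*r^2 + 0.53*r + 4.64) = 4.392*r^5 + 7.3189*r^4 + 22.7596*r^3 + 22.2964*r^2 + 21.5346*r + 4.9184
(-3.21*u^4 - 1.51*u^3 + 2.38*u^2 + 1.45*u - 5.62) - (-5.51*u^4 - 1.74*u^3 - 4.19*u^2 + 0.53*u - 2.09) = 2.3*u^4 + 0.23*u^3 + 6.57*u^2 + 0.92*u - 3.53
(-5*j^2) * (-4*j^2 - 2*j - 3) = 20*j^4 + 10*j^3 + 15*j^2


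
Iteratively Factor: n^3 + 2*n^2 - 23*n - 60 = (n + 3)*(n^2 - n - 20) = (n - 5)*(n + 3)*(n + 4)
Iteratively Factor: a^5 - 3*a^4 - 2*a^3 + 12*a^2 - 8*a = (a + 2)*(a^4 - 5*a^3 + 8*a^2 - 4*a) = (a - 1)*(a + 2)*(a^3 - 4*a^2 + 4*a) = a*(a - 1)*(a + 2)*(a^2 - 4*a + 4) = a*(a - 2)*(a - 1)*(a + 2)*(a - 2)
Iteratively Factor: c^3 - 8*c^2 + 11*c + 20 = (c - 4)*(c^2 - 4*c - 5) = (c - 4)*(c + 1)*(c - 5)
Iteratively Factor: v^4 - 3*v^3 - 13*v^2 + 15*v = (v + 3)*(v^3 - 6*v^2 + 5*v) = v*(v + 3)*(v^2 - 6*v + 5) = v*(v - 1)*(v + 3)*(v - 5)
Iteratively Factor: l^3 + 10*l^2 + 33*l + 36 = (l + 3)*(l^2 + 7*l + 12) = (l + 3)*(l + 4)*(l + 3)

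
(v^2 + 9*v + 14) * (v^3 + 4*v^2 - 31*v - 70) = v^5 + 13*v^4 + 19*v^3 - 293*v^2 - 1064*v - 980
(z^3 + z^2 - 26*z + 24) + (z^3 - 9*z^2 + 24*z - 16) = 2*z^3 - 8*z^2 - 2*z + 8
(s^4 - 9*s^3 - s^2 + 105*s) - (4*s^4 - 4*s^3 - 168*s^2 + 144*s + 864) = -3*s^4 - 5*s^3 + 167*s^2 - 39*s - 864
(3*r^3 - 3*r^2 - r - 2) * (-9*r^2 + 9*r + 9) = -27*r^5 + 54*r^4 + 9*r^3 - 18*r^2 - 27*r - 18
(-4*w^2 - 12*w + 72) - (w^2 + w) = -5*w^2 - 13*w + 72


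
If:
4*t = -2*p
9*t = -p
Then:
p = 0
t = 0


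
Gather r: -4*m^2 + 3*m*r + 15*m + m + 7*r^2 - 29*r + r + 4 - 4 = -4*m^2 + 16*m + 7*r^2 + r*(3*m - 28)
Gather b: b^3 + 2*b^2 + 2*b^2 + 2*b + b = b^3 + 4*b^2 + 3*b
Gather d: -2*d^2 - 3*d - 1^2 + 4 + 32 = -2*d^2 - 3*d + 35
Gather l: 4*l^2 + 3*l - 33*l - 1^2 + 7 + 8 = 4*l^2 - 30*l + 14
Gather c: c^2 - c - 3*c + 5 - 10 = c^2 - 4*c - 5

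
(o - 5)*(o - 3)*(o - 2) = o^3 - 10*o^2 + 31*o - 30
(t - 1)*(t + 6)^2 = t^3 + 11*t^2 + 24*t - 36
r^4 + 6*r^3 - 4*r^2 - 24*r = r*(r - 2)*(r + 2)*(r + 6)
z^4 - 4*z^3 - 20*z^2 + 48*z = z*(z - 6)*(z - 2)*(z + 4)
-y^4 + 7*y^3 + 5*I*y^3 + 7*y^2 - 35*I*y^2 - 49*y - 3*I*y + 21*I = (y - 7)*(y - 3*I)*(I*y + 1)^2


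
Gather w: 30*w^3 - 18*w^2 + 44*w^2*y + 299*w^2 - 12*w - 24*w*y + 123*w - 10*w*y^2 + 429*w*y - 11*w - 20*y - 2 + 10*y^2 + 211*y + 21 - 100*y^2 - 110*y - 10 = 30*w^3 + w^2*(44*y + 281) + w*(-10*y^2 + 405*y + 100) - 90*y^2 + 81*y + 9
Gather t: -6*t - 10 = -6*t - 10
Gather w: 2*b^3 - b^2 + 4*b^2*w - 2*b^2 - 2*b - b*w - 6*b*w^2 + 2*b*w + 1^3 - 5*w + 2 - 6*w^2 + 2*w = 2*b^3 - 3*b^2 - 2*b + w^2*(-6*b - 6) + w*(4*b^2 + b - 3) + 3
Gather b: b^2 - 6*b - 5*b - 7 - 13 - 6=b^2 - 11*b - 26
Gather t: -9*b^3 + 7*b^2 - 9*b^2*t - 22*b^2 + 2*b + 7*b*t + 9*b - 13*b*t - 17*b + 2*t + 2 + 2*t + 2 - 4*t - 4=-9*b^3 - 15*b^2 - 6*b + t*(-9*b^2 - 6*b)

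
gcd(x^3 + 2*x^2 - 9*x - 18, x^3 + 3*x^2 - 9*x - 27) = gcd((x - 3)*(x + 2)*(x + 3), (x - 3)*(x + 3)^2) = x^2 - 9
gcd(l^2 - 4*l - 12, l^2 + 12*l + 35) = 1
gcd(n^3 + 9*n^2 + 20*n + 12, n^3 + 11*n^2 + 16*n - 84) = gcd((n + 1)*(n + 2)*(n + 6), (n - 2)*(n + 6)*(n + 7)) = n + 6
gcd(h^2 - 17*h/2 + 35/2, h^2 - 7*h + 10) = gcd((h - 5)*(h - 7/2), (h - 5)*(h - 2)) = h - 5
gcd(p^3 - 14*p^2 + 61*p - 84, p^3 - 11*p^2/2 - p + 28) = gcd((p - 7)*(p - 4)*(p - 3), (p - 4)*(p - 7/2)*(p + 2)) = p - 4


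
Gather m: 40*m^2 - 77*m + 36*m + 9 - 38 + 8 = 40*m^2 - 41*m - 21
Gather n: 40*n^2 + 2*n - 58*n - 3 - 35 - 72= 40*n^2 - 56*n - 110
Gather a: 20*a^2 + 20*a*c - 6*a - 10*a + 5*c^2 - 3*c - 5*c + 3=20*a^2 + a*(20*c - 16) + 5*c^2 - 8*c + 3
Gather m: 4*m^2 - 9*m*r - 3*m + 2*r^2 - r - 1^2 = 4*m^2 + m*(-9*r - 3) + 2*r^2 - r - 1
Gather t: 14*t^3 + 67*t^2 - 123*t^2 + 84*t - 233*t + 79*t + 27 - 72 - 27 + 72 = 14*t^3 - 56*t^2 - 70*t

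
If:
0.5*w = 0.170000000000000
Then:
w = 0.34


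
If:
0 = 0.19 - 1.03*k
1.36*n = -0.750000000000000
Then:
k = 0.18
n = -0.55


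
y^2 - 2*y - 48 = (y - 8)*(y + 6)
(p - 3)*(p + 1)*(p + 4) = p^3 + 2*p^2 - 11*p - 12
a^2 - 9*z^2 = (a - 3*z)*(a + 3*z)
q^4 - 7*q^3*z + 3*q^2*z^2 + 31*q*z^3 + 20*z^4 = (q - 5*z)*(q - 4*z)*(q + z)^2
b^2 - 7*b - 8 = (b - 8)*(b + 1)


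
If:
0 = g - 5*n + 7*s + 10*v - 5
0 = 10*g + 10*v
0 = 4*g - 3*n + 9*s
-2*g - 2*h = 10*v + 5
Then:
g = -v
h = -4*v - 5/2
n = 109*v/24 - 15/8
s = 47*v/24 - 5/8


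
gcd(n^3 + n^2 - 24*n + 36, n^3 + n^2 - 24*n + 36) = n^3 + n^2 - 24*n + 36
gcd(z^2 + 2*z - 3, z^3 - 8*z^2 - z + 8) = z - 1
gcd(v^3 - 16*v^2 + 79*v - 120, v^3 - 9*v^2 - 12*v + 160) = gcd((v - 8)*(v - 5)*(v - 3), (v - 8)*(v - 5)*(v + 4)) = v^2 - 13*v + 40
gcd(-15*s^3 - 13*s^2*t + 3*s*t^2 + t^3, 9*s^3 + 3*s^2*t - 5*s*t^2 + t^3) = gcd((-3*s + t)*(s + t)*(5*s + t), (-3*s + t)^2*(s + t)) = 3*s^2 + 2*s*t - t^2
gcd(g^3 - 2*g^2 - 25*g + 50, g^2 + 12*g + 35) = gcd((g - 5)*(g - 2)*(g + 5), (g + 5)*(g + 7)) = g + 5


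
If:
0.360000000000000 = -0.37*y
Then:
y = -0.97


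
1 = 1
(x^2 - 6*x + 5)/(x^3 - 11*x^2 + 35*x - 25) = 1/(x - 5)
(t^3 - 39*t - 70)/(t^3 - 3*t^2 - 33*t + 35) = (t + 2)/(t - 1)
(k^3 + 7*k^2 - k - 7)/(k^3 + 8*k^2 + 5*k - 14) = (k + 1)/(k + 2)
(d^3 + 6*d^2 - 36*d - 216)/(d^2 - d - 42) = (d^2 - 36)/(d - 7)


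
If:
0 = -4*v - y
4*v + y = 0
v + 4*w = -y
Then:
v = -y/4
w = -3*y/16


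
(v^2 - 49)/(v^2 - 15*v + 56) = (v + 7)/(v - 8)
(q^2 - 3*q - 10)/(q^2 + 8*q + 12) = (q - 5)/(q + 6)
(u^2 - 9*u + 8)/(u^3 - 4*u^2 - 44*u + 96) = (u - 1)/(u^2 + 4*u - 12)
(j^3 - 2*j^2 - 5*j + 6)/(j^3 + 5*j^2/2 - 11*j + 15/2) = 2*(j^2 - j - 6)/(2*j^2 + 7*j - 15)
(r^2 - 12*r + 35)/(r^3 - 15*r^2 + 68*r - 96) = (r^2 - 12*r + 35)/(r^3 - 15*r^2 + 68*r - 96)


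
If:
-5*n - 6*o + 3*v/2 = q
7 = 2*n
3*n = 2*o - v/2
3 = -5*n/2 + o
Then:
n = 7/2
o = 47/4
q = -49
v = 26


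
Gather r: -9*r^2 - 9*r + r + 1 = -9*r^2 - 8*r + 1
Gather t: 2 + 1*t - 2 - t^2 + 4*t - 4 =-t^2 + 5*t - 4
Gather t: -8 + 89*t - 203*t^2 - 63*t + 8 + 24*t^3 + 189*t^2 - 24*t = 24*t^3 - 14*t^2 + 2*t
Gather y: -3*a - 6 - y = -3*a - y - 6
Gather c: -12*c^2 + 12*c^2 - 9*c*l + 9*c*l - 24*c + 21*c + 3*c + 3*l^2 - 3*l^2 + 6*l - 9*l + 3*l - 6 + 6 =0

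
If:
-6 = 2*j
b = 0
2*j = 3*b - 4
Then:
No Solution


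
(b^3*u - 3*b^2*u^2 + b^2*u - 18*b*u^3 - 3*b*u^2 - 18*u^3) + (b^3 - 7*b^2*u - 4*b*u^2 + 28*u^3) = b^3*u + b^3 - 3*b^2*u^2 - 6*b^2*u - 18*b*u^3 - 7*b*u^2 + 10*u^3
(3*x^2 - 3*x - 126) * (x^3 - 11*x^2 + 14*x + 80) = 3*x^5 - 36*x^4 - 51*x^3 + 1584*x^2 - 2004*x - 10080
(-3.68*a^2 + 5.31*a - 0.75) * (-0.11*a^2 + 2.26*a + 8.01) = 0.4048*a^4 - 8.9009*a^3 - 17.3937*a^2 + 40.8381*a - 6.0075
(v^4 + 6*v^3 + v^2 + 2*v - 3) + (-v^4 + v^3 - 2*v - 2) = 7*v^3 + v^2 - 5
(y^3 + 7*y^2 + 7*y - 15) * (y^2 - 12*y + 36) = y^5 - 5*y^4 - 41*y^3 + 153*y^2 + 432*y - 540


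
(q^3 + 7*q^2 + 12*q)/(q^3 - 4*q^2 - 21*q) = (q + 4)/(q - 7)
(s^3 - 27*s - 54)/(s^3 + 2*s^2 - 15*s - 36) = (s - 6)/(s - 4)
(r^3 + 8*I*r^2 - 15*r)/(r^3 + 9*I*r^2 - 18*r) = (r + 5*I)/(r + 6*I)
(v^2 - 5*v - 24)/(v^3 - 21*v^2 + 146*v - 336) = (v + 3)/(v^2 - 13*v + 42)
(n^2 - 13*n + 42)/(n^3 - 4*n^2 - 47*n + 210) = (n - 7)/(n^2 + 2*n - 35)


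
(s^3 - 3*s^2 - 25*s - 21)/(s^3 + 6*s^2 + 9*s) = (s^2 - 6*s - 7)/(s*(s + 3))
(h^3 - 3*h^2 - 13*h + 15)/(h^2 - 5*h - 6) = (-h^3 + 3*h^2 + 13*h - 15)/(-h^2 + 5*h + 6)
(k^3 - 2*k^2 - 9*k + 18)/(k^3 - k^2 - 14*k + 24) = (k + 3)/(k + 4)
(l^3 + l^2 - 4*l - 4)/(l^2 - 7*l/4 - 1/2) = 4*(l^2 + 3*l + 2)/(4*l + 1)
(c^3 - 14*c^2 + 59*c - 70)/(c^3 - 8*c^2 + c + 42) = (c^2 - 7*c + 10)/(c^2 - c - 6)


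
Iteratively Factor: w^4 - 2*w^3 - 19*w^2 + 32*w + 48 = (w + 4)*(w^3 - 6*w^2 + 5*w + 12) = (w - 3)*(w + 4)*(w^2 - 3*w - 4) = (w - 4)*(w - 3)*(w + 4)*(w + 1)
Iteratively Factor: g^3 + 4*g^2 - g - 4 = (g + 4)*(g^2 - 1) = (g - 1)*(g + 4)*(g + 1)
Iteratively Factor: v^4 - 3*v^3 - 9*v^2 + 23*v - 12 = (v - 1)*(v^3 - 2*v^2 - 11*v + 12) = (v - 4)*(v - 1)*(v^2 + 2*v - 3) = (v - 4)*(v - 1)*(v + 3)*(v - 1)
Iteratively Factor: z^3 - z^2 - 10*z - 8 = (z + 2)*(z^2 - 3*z - 4) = (z - 4)*(z + 2)*(z + 1)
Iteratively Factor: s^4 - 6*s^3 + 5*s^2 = (s)*(s^3 - 6*s^2 + 5*s) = s^2*(s^2 - 6*s + 5) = s^2*(s - 1)*(s - 5)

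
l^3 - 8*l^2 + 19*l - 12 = (l - 4)*(l - 3)*(l - 1)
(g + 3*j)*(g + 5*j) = g^2 + 8*g*j + 15*j^2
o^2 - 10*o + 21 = (o - 7)*(o - 3)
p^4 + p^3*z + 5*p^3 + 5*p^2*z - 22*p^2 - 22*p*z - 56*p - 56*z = (p - 4)*(p + 2)*(p + 7)*(p + z)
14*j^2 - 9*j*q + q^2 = (-7*j + q)*(-2*j + q)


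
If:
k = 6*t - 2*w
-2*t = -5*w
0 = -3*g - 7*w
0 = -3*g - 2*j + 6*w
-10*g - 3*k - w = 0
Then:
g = 0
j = 0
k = 0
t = 0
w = 0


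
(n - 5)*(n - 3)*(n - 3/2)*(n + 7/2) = n^4 - 6*n^3 - 25*n^2/4 + 72*n - 315/4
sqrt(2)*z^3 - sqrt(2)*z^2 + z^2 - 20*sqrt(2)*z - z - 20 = (z - 5)*(z + 4)*(sqrt(2)*z + 1)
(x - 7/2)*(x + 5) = x^2 + 3*x/2 - 35/2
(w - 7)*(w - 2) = w^2 - 9*w + 14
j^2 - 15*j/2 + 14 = (j - 4)*(j - 7/2)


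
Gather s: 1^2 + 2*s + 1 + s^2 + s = s^2 + 3*s + 2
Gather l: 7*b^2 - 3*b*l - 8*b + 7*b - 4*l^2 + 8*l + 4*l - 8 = 7*b^2 - b - 4*l^2 + l*(12 - 3*b) - 8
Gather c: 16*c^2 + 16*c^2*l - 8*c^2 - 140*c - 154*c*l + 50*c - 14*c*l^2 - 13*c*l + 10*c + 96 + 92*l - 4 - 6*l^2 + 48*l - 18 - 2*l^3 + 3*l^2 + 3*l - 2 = c^2*(16*l + 8) + c*(-14*l^2 - 167*l - 80) - 2*l^3 - 3*l^2 + 143*l + 72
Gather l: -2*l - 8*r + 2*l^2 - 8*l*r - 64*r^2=2*l^2 + l*(-8*r - 2) - 64*r^2 - 8*r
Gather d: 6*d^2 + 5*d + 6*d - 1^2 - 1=6*d^2 + 11*d - 2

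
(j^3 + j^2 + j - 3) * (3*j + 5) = 3*j^4 + 8*j^3 + 8*j^2 - 4*j - 15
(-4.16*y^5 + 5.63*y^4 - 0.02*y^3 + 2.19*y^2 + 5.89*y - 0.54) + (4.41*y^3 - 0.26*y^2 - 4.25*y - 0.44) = -4.16*y^5 + 5.63*y^4 + 4.39*y^3 + 1.93*y^2 + 1.64*y - 0.98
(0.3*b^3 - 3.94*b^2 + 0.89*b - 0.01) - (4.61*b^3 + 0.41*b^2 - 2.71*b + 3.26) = -4.31*b^3 - 4.35*b^2 + 3.6*b - 3.27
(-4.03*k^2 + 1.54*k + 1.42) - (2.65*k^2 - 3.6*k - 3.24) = -6.68*k^2 + 5.14*k + 4.66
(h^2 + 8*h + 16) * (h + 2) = h^3 + 10*h^2 + 32*h + 32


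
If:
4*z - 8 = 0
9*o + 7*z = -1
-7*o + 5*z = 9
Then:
No Solution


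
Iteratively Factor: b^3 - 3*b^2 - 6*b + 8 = (b - 1)*(b^2 - 2*b - 8) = (b - 1)*(b + 2)*(b - 4)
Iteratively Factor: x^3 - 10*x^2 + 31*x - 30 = (x - 2)*(x^2 - 8*x + 15) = (x - 5)*(x - 2)*(x - 3)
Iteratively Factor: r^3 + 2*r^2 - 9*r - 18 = (r + 2)*(r^2 - 9) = (r + 2)*(r + 3)*(r - 3)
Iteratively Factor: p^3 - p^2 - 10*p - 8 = (p + 1)*(p^2 - 2*p - 8) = (p + 1)*(p + 2)*(p - 4)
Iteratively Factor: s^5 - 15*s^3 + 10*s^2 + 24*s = (s - 2)*(s^4 + 2*s^3 - 11*s^2 - 12*s) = s*(s - 2)*(s^3 + 2*s^2 - 11*s - 12) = s*(s - 2)*(s + 1)*(s^2 + s - 12) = s*(s - 2)*(s + 1)*(s + 4)*(s - 3)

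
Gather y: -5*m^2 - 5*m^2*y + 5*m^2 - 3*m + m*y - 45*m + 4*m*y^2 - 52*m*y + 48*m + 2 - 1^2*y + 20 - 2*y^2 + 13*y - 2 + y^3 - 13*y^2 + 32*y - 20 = y^3 + y^2*(4*m - 15) + y*(-5*m^2 - 51*m + 44)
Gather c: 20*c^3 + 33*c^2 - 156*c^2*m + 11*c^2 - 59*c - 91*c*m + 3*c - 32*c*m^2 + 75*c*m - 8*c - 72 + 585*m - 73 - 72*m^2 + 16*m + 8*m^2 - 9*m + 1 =20*c^3 + c^2*(44 - 156*m) + c*(-32*m^2 - 16*m - 64) - 64*m^2 + 592*m - 144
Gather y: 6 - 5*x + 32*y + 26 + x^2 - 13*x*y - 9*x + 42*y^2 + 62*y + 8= x^2 - 14*x + 42*y^2 + y*(94 - 13*x) + 40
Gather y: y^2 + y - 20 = y^2 + y - 20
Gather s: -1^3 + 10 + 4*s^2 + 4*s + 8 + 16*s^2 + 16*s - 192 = 20*s^2 + 20*s - 175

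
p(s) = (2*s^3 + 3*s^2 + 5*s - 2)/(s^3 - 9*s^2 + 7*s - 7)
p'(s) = (-3*s^2 + 18*s - 7)*(2*s^3 + 3*s^2 + 5*s - 2)/(s^3 - 9*s^2 + 7*s - 7)^2 + (6*s^2 + 6*s + 5)/(s^3 - 9*s^2 + 7*s - 7) = 3*(-7*s^4 + 6*s^3 + 10*s^2 - 26*s - 7)/(s^6 - 18*s^5 + 95*s^4 - 140*s^3 + 175*s^2 - 98*s + 49)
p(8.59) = 66.88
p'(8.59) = -193.76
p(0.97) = -0.97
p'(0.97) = -1.17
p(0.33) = -0.01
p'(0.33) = -1.36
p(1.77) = -1.58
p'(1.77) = -0.58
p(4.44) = -3.87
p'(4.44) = -1.47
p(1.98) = -1.70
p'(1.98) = -0.56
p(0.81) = -0.76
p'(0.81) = -1.42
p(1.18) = -1.18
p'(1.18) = -0.89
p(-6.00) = 0.60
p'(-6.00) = -0.09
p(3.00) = -2.35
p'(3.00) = -0.75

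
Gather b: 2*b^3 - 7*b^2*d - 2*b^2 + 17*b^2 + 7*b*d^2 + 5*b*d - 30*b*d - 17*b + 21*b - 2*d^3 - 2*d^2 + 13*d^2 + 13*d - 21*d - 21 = 2*b^3 + b^2*(15 - 7*d) + b*(7*d^2 - 25*d + 4) - 2*d^3 + 11*d^2 - 8*d - 21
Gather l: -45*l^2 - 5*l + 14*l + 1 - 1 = -45*l^2 + 9*l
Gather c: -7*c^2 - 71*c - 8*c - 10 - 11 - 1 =-7*c^2 - 79*c - 22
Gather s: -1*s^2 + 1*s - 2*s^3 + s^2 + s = -2*s^3 + 2*s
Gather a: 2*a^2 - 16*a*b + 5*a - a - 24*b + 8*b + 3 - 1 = 2*a^2 + a*(4 - 16*b) - 16*b + 2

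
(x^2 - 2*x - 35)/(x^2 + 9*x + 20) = (x - 7)/(x + 4)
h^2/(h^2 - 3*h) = h/(h - 3)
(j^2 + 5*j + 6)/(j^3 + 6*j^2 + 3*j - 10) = (j + 3)/(j^2 + 4*j - 5)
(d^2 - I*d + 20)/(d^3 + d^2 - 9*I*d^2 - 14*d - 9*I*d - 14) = (d^2 - I*d + 20)/(d^3 + d^2*(1 - 9*I) - d*(14 + 9*I) - 14)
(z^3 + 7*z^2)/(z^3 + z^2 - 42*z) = z/(z - 6)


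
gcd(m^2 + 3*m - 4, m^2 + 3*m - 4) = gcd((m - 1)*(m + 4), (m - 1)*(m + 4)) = m^2 + 3*m - 4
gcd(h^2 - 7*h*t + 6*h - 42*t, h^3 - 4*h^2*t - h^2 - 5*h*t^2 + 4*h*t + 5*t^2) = 1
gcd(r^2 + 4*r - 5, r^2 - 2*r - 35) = r + 5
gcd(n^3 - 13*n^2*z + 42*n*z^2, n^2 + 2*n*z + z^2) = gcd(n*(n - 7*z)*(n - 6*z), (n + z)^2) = 1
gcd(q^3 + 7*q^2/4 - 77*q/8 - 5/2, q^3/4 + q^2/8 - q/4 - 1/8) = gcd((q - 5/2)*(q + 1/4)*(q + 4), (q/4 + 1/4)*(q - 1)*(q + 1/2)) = 1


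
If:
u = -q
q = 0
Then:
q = 0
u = 0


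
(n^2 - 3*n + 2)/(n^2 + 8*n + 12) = (n^2 - 3*n + 2)/(n^2 + 8*n + 12)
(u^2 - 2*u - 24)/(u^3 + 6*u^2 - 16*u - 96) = (u - 6)/(u^2 + 2*u - 24)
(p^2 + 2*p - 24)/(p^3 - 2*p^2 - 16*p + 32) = (p + 6)/(p^2 + 2*p - 8)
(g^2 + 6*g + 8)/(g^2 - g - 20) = (g + 2)/(g - 5)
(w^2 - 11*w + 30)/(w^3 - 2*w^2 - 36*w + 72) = (w - 5)/(w^2 + 4*w - 12)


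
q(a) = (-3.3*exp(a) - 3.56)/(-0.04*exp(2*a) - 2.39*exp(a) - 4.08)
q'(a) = (-3.3*exp(a) - 3.56)*(0.08*exp(2*a) + 2.39*exp(a))/(-0.04*exp(2*a) - 2.39*exp(a) - 4.08)^2 - 3.3*exp(a)/(-0.04*exp(2*a) - 2.39*exp(a) - 4.08) = (-0.132*exp(2*a) - 0.2848*exp(a) + 4.9556)*exp(a)/(0.0016*exp(4*a) + 0.1912*exp(3*a) + 6.0385*exp(2*a) + 19.5024*exp(a) + 16.6464)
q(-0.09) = 1.04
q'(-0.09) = 0.11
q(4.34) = 0.61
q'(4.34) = -0.34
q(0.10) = 1.06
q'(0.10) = 0.11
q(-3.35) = 0.88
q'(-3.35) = 0.01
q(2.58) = 1.11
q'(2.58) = -0.16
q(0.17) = 1.07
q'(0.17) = 0.11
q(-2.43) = 0.90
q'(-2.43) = 0.02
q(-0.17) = 1.04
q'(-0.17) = 0.10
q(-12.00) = 0.87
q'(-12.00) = 0.00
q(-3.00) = 0.89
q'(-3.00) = 0.01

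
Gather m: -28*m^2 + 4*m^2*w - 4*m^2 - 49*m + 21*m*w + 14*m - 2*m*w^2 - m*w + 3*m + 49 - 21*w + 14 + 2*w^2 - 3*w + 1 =m^2*(4*w - 32) + m*(-2*w^2 + 20*w - 32) + 2*w^2 - 24*w + 64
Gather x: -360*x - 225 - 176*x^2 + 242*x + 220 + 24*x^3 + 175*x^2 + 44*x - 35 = 24*x^3 - x^2 - 74*x - 40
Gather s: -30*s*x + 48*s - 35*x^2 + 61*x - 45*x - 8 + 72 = s*(48 - 30*x) - 35*x^2 + 16*x + 64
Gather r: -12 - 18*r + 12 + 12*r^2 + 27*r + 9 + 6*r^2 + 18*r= 18*r^2 + 27*r + 9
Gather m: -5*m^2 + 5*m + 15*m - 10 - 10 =-5*m^2 + 20*m - 20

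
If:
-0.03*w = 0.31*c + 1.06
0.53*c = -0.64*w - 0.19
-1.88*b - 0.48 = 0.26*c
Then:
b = 0.25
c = -3.69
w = 2.76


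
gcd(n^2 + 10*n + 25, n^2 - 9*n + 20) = 1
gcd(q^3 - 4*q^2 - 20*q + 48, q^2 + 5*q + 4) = q + 4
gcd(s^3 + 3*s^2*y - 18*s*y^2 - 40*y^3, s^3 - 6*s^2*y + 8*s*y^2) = -s + 4*y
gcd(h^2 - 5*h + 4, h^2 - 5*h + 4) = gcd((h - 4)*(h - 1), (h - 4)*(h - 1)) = h^2 - 5*h + 4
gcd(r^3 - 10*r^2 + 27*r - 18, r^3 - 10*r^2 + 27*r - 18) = r^3 - 10*r^2 + 27*r - 18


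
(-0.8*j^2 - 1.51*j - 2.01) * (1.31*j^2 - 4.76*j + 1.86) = -1.048*j^4 + 1.8299*j^3 + 3.0665*j^2 + 6.759*j - 3.7386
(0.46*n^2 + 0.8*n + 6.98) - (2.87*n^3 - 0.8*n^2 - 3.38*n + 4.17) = -2.87*n^3 + 1.26*n^2 + 4.18*n + 2.81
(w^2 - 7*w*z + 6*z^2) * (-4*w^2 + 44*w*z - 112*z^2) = -4*w^4 + 72*w^3*z - 444*w^2*z^2 + 1048*w*z^3 - 672*z^4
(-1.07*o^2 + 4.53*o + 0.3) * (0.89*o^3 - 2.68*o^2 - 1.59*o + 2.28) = -0.9523*o^5 + 6.8993*o^4 - 10.1721*o^3 - 10.4463*o^2 + 9.8514*o + 0.684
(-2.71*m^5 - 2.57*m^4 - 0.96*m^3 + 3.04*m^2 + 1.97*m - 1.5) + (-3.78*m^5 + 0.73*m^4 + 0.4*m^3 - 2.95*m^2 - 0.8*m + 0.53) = -6.49*m^5 - 1.84*m^4 - 0.56*m^3 + 0.0899999999999999*m^2 + 1.17*m - 0.97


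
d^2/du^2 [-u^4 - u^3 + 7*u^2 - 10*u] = -12*u^2 - 6*u + 14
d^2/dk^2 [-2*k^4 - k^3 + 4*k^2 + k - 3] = -24*k^2 - 6*k + 8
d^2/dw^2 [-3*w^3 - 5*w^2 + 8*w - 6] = -18*w - 10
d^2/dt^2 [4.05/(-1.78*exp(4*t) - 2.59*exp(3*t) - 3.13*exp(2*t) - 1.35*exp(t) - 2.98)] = (-4.05*(7.12*exp(3*t) + 7.77*exp(2*t) + 6.26*exp(t) + 1.35)*(14.24*exp(3*t) + 15.54*exp(2*t) + 12.52*exp(t) + 2.7)*exp(t) + (115.344*exp(3*t) + 94.4055*exp(2*t) + 50.706*exp(t) + 5.4675)*(1.78*exp(4*t) + 2.59*exp(3*t) + 3.13*exp(2*t) + 1.35*exp(t) + 2.98))*exp(t)/(1.78*exp(4*t) + 2.59*exp(3*t) + 3.13*exp(2*t) + 1.35*exp(t) + 2.98)^3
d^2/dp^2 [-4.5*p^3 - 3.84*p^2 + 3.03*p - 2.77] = -27.0*p - 7.68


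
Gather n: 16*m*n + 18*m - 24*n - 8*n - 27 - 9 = 18*m + n*(16*m - 32) - 36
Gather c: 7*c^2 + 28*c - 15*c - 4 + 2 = 7*c^2 + 13*c - 2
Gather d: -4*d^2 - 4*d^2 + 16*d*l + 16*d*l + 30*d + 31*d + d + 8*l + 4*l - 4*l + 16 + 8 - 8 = -8*d^2 + d*(32*l + 62) + 8*l + 16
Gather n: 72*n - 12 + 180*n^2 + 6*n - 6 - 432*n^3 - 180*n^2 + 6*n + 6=-432*n^3 + 84*n - 12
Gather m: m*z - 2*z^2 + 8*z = m*z - 2*z^2 + 8*z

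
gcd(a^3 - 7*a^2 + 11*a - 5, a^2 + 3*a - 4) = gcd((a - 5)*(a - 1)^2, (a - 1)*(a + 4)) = a - 1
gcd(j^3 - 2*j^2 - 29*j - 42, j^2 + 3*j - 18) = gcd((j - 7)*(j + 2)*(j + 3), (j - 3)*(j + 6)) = 1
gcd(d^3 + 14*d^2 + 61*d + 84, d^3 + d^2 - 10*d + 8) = d + 4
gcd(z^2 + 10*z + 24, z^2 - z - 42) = z + 6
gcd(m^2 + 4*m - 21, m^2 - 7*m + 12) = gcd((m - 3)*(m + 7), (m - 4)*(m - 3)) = m - 3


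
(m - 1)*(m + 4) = m^2 + 3*m - 4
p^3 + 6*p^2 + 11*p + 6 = (p + 1)*(p + 2)*(p + 3)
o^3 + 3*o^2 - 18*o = o*(o - 3)*(o + 6)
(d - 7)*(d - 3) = d^2 - 10*d + 21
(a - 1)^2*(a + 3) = a^3 + a^2 - 5*a + 3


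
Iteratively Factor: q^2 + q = (q + 1)*(q)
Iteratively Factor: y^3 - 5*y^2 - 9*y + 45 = (y - 5)*(y^2 - 9) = (y - 5)*(y - 3)*(y + 3)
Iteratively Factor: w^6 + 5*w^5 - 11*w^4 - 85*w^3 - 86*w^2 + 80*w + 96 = (w + 3)*(w^5 + 2*w^4 - 17*w^3 - 34*w^2 + 16*w + 32) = (w + 2)*(w + 3)*(w^4 - 17*w^2 + 16) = (w + 1)*(w + 2)*(w + 3)*(w^3 - w^2 - 16*w + 16) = (w + 1)*(w + 2)*(w + 3)*(w + 4)*(w^2 - 5*w + 4) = (w - 4)*(w + 1)*(w + 2)*(w + 3)*(w + 4)*(w - 1)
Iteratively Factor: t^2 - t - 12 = (t + 3)*(t - 4)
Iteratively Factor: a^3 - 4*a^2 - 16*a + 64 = (a - 4)*(a^2 - 16) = (a - 4)*(a + 4)*(a - 4)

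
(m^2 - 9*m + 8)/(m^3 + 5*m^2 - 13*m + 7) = (m - 8)/(m^2 + 6*m - 7)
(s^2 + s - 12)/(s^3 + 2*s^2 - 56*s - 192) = (s - 3)/(s^2 - 2*s - 48)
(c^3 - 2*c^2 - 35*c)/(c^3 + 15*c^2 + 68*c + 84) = c*(c^2 - 2*c - 35)/(c^3 + 15*c^2 + 68*c + 84)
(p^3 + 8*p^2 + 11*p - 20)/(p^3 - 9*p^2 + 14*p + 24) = (p^3 + 8*p^2 + 11*p - 20)/(p^3 - 9*p^2 + 14*p + 24)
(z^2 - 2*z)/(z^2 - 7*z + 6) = z*(z - 2)/(z^2 - 7*z + 6)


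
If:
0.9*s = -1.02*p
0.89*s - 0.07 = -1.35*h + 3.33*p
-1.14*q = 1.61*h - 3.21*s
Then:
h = 0.0518518518518519 - 2.83572984749455*s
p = -0.882352941176471*s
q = 6.82063601268968*s - 0.0732293697205978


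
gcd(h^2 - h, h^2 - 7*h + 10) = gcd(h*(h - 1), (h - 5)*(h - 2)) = 1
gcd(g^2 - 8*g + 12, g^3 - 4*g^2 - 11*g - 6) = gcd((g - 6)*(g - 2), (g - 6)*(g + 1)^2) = g - 6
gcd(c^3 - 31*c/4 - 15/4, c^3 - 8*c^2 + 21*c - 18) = c - 3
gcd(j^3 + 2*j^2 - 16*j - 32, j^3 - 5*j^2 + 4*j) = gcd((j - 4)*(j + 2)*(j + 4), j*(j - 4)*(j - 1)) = j - 4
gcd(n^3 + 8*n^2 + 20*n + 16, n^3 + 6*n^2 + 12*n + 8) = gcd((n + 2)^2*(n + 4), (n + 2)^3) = n^2 + 4*n + 4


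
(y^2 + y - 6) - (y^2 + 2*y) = -y - 6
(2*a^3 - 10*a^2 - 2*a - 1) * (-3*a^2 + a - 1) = -6*a^5 + 32*a^4 - 6*a^3 + 11*a^2 + a + 1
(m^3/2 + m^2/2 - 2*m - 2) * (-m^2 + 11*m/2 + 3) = -m^5/2 + 9*m^4/4 + 25*m^3/4 - 15*m^2/2 - 17*m - 6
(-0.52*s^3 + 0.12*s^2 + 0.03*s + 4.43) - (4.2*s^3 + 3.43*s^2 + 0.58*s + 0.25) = -4.72*s^3 - 3.31*s^2 - 0.55*s + 4.18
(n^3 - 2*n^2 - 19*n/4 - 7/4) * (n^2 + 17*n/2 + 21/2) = n^5 + 13*n^4/2 - 45*n^3/4 - 505*n^2/8 - 259*n/4 - 147/8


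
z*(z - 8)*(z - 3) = z^3 - 11*z^2 + 24*z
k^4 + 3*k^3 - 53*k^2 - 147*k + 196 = (k - 7)*(k - 1)*(k + 4)*(k + 7)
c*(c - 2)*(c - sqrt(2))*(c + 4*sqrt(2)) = c^4 - 2*c^3 + 3*sqrt(2)*c^3 - 6*sqrt(2)*c^2 - 8*c^2 + 16*c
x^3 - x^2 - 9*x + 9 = (x - 3)*(x - 1)*(x + 3)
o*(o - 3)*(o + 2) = o^3 - o^2 - 6*o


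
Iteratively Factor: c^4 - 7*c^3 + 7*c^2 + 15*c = (c - 5)*(c^3 - 2*c^2 - 3*c) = (c - 5)*(c + 1)*(c^2 - 3*c) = (c - 5)*(c - 3)*(c + 1)*(c)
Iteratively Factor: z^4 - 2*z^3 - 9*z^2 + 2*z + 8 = (z - 1)*(z^3 - z^2 - 10*z - 8) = (z - 1)*(z + 1)*(z^2 - 2*z - 8) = (z - 4)*(z - 1)*(z + 1)*(z + 2)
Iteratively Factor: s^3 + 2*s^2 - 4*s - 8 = (s + 2)*(s^2 - 4) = (s - 2)*(s + 2)*(s + 2)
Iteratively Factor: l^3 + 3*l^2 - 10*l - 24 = (l + 2)*(l^2 + l - 12) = (l - 3)*(l + 2)*(l + 4)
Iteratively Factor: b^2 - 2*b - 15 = (b + 3)*(b - 5)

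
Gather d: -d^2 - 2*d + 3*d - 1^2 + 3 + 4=-d^2 + d + 6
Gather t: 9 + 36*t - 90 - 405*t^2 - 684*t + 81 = -405*t^2 - 648*t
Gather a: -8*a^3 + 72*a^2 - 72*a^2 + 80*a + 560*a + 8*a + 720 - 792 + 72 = -8*a^3 + 648*a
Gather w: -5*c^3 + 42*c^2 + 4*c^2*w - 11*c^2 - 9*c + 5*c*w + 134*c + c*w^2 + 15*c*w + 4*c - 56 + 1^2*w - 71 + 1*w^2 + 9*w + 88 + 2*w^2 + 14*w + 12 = -5*c^3 + 31*c^2 + 129*c + w^2*(c + 3) + w*(4*c^2 + 20*c + 24) - 27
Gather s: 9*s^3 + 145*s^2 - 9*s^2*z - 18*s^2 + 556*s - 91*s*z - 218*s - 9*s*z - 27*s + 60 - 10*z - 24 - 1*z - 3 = 9*s^3 + s^2*(127 - 9*z) + s*(311 - 100*z) - 11*z + 33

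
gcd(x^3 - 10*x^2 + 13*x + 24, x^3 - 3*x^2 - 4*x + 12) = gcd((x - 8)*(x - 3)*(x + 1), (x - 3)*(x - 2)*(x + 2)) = x - 3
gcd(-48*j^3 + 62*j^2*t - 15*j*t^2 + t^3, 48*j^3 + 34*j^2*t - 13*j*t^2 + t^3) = 48*j^2 - 14*j*t + t^2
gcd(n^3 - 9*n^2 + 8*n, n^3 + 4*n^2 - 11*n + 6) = n - 1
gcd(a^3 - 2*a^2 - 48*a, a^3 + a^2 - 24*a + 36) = a + 6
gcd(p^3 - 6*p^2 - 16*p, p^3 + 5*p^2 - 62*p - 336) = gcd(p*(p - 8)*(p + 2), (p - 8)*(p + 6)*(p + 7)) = p - 8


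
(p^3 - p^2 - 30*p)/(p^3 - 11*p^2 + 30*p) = (p + 5)/(p - 5)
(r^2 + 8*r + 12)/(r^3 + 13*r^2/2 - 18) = 2/(2*r - 3)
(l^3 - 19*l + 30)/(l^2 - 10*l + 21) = (l^2 + 3*l - 10)/(l - 7)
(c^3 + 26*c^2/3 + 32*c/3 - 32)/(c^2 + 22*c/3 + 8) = (3*c^2 + 8*c - 16)/(3*c + 4)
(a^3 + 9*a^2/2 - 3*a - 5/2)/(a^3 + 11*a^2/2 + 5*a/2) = (a - 1)/a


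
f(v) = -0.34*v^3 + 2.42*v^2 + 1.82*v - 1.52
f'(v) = -1.02*v^2 + 4.84*v + 1.82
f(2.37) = 11.86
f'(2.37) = 7.56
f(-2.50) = 14.37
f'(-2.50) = -16.66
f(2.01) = 9.15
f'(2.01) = 7.43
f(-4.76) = 81.32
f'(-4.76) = -44.33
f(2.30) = 11.33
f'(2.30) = 7.56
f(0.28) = -0.83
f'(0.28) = 3.10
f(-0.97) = -0.70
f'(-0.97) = -3.83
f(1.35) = 4.51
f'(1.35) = 6.50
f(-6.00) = 148.12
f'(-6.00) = -63.94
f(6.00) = 23.08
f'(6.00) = -5.86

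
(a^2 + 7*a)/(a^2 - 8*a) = (a + 7)/(a - 8)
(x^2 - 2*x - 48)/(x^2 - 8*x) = (x + 6)/x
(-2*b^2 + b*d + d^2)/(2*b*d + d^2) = (-b + d)/d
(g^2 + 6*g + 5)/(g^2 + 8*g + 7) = (g + 5)/(g + 7)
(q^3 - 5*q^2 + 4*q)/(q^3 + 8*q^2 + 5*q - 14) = q*(q - 4)/(q^2 + 9*q + 14)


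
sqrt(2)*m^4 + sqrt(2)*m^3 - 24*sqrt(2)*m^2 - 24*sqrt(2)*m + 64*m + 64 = (m - 2*sqrt(2))^2*(m + 4*sqrt(2))*(sqrt(2)*m + sqrt(2))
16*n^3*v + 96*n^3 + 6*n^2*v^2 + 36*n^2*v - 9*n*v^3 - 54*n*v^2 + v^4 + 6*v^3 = (-8*n + v)*(-2*n + v)*(n + v)*(v + 6)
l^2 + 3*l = l*(l + 3)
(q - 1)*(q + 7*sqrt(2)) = q^2 - q + 7*sqrt(2)*q - 7*sqrt(2)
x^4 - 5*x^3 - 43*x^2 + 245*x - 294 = (x - 7)*(x - 3)*(x - 2)*(x + 7)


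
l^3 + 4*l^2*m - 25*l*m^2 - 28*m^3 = (l - 4*m)*(l + m)*(l + 7*m)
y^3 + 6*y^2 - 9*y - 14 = (y - 2)*(y + 1)*(y + 7)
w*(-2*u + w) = -2*u*w + w^2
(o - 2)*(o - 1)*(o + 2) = o^3 - o^2 - 4*o + 4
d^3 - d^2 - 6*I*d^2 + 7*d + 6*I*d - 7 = (d - 1)*(d - 7*I)*(d + I)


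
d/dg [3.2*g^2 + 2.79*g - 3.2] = 6.4*g + 2.79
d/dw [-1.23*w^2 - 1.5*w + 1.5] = -2.46*w - 1.5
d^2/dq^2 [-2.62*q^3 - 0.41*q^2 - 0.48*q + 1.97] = -15.72*q - 0.82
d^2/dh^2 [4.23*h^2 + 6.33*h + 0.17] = 8.46000000000000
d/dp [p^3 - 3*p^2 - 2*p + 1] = 3*p^2 - 6*p - 2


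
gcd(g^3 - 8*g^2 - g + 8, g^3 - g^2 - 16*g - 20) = 1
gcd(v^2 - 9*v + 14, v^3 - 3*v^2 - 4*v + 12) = v - 2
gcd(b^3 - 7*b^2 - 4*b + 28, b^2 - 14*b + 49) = b - 7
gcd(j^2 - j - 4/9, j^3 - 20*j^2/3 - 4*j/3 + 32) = 1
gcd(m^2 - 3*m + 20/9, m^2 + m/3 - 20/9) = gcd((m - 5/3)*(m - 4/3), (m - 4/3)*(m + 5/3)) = m - 4/3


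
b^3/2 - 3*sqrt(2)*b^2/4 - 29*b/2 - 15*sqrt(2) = (b/2 + sqrt(2))*(b - 5*sqrt(2))*(b + 3*sqrt(2)/2)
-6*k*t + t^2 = t*(-6*k + t)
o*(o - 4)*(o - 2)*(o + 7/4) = o^4 - 17*o^3/4 - 5*o^2/2 + 14*o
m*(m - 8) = m^2 - 8*m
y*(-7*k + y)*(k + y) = -7*k^2*y - 6*k*y^2 + y^3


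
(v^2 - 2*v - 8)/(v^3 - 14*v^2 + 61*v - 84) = (v + 2)/(v^2 - 10*v + 21)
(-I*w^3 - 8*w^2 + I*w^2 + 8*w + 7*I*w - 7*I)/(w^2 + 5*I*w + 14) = (-I*w^3 + w^2*(-8 + I) + w*(8 + 7*I) - 7*I)/(w^2 + 5*I*w + 14)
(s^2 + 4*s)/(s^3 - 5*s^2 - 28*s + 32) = s/(s^2 - 9*s + 8)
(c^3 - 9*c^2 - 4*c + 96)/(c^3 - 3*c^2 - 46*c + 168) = (c^2 - 5*c - 24)/(c^2 + c - 42)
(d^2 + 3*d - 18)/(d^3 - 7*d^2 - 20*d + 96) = (d + 6)/(d^2 - 4*d - 32)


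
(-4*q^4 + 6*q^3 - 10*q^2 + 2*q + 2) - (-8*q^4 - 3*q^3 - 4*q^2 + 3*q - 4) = 4*q^4 + 9*q^3 - 6*q^2 - q + 6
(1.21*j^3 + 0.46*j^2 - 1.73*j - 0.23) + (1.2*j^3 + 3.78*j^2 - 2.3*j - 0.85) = 2.41*j^3 + 4.24*j^2 - 4.03*j - 1.08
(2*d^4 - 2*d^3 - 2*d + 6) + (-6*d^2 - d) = 2*d^4 - 2*d^3 - 6*d^2 - 3*d + 6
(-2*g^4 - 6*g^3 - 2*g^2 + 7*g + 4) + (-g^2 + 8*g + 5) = -2*g^4 - 6*g^3 - 3*g^2 + 15*g + 9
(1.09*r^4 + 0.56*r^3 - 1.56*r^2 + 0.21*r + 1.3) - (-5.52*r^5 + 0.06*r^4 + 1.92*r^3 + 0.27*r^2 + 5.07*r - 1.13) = 5.52*r^5 + 1.03*r^4 - 1.36*r^3 - 1.83*r^2 - 4.86*r + 2.43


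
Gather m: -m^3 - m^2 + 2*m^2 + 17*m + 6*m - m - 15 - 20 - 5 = -m^3 + m^2 + 22*m - 40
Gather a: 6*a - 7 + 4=6*a - 3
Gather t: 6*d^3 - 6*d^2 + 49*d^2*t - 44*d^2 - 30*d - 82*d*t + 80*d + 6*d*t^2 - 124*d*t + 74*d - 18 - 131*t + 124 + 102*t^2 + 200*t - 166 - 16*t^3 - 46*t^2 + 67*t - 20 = 6*d^3 - 50*d^2 + 124*d - 16*t^3 + t^2*(6*d + 56) + t*(49*d^2 - 206*d + 136) - 80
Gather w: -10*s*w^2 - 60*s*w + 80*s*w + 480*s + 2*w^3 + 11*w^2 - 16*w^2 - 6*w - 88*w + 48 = 480*s + 2*w^3 + w^2*(-10*s - 5) + w*(20*s - 94) + 48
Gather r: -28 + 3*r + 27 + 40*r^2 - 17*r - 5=40*r^2 - 14*r - 6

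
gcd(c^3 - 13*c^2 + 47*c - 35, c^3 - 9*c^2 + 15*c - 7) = c^2 - 8*c + 7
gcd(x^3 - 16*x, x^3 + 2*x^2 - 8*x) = x^2 + 4*x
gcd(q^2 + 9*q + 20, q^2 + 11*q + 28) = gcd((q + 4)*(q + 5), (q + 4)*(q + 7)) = q + 4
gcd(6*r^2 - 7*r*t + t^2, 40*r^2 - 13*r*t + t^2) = 1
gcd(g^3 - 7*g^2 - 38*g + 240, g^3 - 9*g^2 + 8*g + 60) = g - 5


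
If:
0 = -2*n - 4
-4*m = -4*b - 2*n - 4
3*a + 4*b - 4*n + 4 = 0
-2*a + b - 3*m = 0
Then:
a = 12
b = -12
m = -12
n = -2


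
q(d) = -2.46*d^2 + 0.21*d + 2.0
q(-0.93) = -0.32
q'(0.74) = -3.43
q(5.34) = -67.03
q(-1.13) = -1.38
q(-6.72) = -110.50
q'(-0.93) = 4.79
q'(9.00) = -44.07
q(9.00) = -195.37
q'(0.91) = -4.27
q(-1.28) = -2.30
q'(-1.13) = 5.77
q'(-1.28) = 6.51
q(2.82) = -16.97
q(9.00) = -195.37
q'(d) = 0.21 - 4.92*d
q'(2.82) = -13.66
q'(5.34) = -26.06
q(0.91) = 0.15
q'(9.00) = -44.07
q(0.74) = 0.81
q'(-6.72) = 33.27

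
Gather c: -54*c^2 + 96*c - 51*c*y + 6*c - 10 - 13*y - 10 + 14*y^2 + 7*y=-54*c^2 + c*(102 - 51*y) + 14*y^2 - 6*y - 20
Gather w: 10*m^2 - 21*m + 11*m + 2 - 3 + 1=10*m^2 - 10*m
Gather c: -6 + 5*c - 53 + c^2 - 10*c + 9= c^2 - 5*c - 50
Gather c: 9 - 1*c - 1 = 8 - c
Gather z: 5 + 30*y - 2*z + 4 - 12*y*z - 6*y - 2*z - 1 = 24*y + z*(-12*y - 4) + 8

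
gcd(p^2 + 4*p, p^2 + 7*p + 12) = p + 4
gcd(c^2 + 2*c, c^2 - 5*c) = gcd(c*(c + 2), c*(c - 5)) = c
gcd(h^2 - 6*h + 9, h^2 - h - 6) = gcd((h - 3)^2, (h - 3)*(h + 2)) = h - 3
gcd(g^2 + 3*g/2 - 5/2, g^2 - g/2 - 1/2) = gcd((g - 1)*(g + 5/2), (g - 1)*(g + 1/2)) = g - 1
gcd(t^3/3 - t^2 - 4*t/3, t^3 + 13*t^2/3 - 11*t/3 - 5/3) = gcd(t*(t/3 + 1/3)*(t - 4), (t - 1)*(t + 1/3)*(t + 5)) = 1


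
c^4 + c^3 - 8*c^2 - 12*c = c*(c - 3)*(c + 2)^2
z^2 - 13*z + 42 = (z - 7)*(z - 6)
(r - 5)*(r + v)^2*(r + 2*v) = r^4 + 4*r^3*v - 5*r^3 + 5*r^2*v^2 - 20*r^2*v + 2*r*v^3 - 25*r*v^2 - 10*v^3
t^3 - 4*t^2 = t^2*(t - 4)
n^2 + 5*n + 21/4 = (n + 3/2)*(n + 7/2)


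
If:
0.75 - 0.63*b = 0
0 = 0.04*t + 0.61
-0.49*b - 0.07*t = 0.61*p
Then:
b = 1.19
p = 0.79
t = -15.25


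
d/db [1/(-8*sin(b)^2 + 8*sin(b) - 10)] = 2*(sin(2*b) - cos(b))/(-4*sin(b) - 2*cos(2*b) + 7)^2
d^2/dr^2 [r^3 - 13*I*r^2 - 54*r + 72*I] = 6*r - 26*I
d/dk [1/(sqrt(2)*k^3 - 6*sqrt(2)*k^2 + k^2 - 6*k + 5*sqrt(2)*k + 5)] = (-3*sqrt(2)*k^2 - 2*k + 12*sqrt(2)*k - 5*sqrt(2) + 6)/(sqrt(2)*k^3 - 6*sqrt(2)*k^2 + k^2 - 6*k + 5*sqrt(2)*k + 5)^2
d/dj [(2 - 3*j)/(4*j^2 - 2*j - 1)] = (12*j^2 - 16*j + 7)/(16*j^4 - 16*j^3 - 4*j^2 + 4*j + 1)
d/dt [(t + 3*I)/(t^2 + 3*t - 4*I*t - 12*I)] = (t^2 + 3*t - 4*I*t - (t + 3*I)*(2*t + 3 - 4*I) - 12*I)/(t^2 + 3*t - 4*I*t - 12*I)^2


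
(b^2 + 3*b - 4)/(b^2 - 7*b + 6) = (b + 4)/(b - 6)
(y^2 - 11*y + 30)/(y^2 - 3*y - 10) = (y - 6)/(y + 2)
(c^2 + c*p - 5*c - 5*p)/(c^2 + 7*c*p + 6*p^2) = (c - 5)/(c + 6*p)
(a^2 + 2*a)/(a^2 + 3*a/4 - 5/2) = 4*a/(4*a - 5)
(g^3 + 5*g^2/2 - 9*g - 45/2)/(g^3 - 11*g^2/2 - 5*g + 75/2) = (g + 3)/(g - 5)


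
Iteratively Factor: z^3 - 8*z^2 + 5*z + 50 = (z - 5)*(z^2 - 3*z - 10) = (z - 5)^2*(z + 2)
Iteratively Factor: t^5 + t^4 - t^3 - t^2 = (t - 1)*(t^4 + 2*t^3 + t^2) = (t - 1)*(t + 1)*(t^3 + t^2) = t*(t - 1)*(t + 1)*(t^2 + t) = t^2*(t - 1)*(t + 1)*(t + 1)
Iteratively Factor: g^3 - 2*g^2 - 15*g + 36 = (g + 4)*(g^2 - 6*g + 9) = (g - 3)*(g + 4)*(g - 3)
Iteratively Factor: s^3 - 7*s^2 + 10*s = (s)*(s^2 - 7*s + 10) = s*(s - 2)*(s - 5)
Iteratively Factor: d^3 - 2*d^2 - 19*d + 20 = (d - 1)*(d^2 - d - 20) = (d - 5)*(d - 1)*(d + 4)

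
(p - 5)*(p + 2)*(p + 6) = p^3 + 3*p^2 - 28*p - 60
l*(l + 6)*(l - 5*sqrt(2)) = l^3 - 5*sqrt(2)*l^2 + 6*l^2 - 30*sqrt(2)*l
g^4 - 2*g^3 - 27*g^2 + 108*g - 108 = (g - 3)^2*(g - 2)*(g + 6)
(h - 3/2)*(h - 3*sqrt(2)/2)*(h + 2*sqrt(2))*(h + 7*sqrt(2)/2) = h^4 - 3*h^3/2 + 4*sqrt(2)*h^3 - 6*sqrt(2)*h^2 - 5*h^2/2 - 21*sqrt(2)*h + 15*h/4 + 63*sqrt(2)/2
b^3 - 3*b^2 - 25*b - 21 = (b - 7)*(b + 1)*(b + 3)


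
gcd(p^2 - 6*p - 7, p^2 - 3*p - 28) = p - 7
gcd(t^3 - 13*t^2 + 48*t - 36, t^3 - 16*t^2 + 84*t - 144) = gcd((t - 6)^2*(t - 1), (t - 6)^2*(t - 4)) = t^2 - 12*t + 36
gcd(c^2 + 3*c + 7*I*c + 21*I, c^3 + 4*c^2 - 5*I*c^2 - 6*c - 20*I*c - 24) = 1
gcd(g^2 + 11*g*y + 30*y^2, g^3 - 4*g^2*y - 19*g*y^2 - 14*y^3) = 1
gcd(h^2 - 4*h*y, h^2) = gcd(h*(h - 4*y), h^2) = h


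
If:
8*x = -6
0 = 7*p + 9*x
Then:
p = 27/28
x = -3/4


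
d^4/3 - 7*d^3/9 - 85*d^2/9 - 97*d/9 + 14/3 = (d/3 + 1)*(d - 7)*(d - 1/3)*(d + 2)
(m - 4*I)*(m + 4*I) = m^2 + 16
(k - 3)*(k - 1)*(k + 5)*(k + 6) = k^4 + 7*k^3 - 11*k^2 - 87*k + 90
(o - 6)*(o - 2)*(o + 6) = o^3 - 2*o^2 - 36*o + 72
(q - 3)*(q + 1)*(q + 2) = q^3 - 7*q - 6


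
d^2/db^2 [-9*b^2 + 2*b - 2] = -18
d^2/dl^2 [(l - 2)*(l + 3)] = 2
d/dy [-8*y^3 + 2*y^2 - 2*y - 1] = -24*y^2 + 4*y - 2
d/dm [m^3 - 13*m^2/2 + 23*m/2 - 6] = 3*m^2 - 13*m + 23/2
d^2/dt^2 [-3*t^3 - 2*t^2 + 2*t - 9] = -18*t - 4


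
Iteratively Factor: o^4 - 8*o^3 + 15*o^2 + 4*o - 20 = (o + 1)*(o^3 - 9*o^2 + 24*o - 20) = (o - 2)*(o + 1)*(o^2 - 7*o + 10) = (o - 5)*(o - 2)*(o + 1)*(o - 2)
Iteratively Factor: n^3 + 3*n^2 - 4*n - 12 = (n + 3)*(n^2 - 4) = (n - 2)*(n + 3)*(n + 2)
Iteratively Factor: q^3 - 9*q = (q)*(q^2 - 9) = q*(q - 3)*(q + 3)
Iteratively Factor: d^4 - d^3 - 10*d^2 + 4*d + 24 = (d - 2)*(d^3 + d^2 - 8*d - 12) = (d - 3)*(d - 2)*(d^2 + 4*d + 4) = (d - 3)*(d - 2)*(d + 2)*(d + 2)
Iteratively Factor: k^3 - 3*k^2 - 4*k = (k - 4)*(k^2 + k) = (k - 4)*(k + 1)*(k)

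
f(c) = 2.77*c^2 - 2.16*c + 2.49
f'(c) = 5.54*c - 2.16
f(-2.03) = 18.29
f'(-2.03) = -13.41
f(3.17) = 23.48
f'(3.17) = 15.40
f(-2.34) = 22.71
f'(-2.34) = -15.12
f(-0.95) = 7.04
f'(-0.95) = -7.42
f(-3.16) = 36.98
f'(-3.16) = -19.67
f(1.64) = 6.40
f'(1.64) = 6.93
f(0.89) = 2.76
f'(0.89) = 2.77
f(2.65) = 16.22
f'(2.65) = 12.52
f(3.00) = 20.94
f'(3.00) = 14.46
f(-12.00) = 427.29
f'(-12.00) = -68.64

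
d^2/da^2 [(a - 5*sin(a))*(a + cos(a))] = 5*a*sin(a) - a*cos(a) - 2*sin(a) + 10*sin(2*a) - 10*cos(a) + 2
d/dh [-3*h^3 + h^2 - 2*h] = -9*h^2 + 2*h - 2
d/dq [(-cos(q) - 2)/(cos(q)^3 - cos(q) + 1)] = -(3*cos(q)/2 + 3*cos(2*q) + cos(3*q)/2)*sin(q)/(sin(q)^2*cos(q) - 1)^2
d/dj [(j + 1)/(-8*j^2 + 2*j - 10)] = (-4*j^2 + j + (j + 1)*(8*j - 1) - 5)/(2*(4*j^2 - j + 5)^2)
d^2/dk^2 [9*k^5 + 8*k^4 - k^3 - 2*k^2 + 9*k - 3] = 180*k^3 + 96*k^2 - 6*k - 4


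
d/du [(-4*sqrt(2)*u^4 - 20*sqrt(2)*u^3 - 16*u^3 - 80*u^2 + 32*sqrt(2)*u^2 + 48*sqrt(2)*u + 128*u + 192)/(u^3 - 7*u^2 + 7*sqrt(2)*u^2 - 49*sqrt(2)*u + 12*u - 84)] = 4*(-sqrt(2)*u^6 - 28*u^5 + 14*sqrt(2)*u^5 - 37*sqrt(2)*u^4 + 272*u^4 + 820*u^3 + 584*sqrt(2)*u^3 - 104*u^2 + 2196*sqrt(2)*u^2 - 2016*sqrt(2)*u + 4032*u - 3264 + 1344*sqrt(2))/(u^6 - 14*u^5 + 14*sqrt(2)*u^5 - 196*sqrt(2)*u^4 + 171*u^4 - 1708*u^3 + 854*sqrt(2)*u^3 - 2352*sqrt(2)*u^2 + 6122*u^2 - 2016*u + 8232*sqrt(2)*u + 7056)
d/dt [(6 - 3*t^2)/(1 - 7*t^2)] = 78*t/(7*t^2 - 1)^2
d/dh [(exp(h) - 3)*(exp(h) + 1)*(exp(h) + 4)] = (3*exp(2*h) + 4*exp(h) - 11)*exp(h)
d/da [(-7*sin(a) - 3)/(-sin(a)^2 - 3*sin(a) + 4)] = (-6*sin(a) + 7*cos(a)^2 - 44)*cos(a)/((sin(a) - 1)^2*(sin(a) + 4)^2)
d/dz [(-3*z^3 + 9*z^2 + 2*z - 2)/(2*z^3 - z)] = (-18*z^4 - 2*z^3 + 3*z^2 - 2)/(4*z^6 - 4*z^4 + z^2)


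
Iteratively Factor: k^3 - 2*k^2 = (k - 2)*(k^2) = k*(k - 2)*(k)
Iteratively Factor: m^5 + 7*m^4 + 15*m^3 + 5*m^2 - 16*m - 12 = (m + 2)*(m^4 + 5*m^3 + 5*m^2 - 5*m - 6) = (m + 2)*(m + 3)*(m^3 + 2*m^2 - m - 2) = (m + 1)*(m + 2)*(m + 3)*(m^2 + m - 2) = (m - 1)*(m + 1)*(m + 2)*(m + 3)*(m + 2)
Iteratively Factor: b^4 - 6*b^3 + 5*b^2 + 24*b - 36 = (b + 2)*(b^3 - 8*b^2 + 21*b - 18) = (b - 3)*(b + 2)*(b^2 - 5*b + 6) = (b - 3)*(b - 2)*(b + 2)*(b - 3)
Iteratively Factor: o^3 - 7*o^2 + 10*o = (o - 5)*(o^2 - 2*o) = o*(o - 5)*(o - 2)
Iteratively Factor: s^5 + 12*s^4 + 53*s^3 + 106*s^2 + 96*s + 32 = (s + 1)*(s^4 + 11*s^3 + 42*s^2 + 64*s + 32) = (s + 1)^2*(s^3 + 10*s^2 + 32*s + 32) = (s + 1)^2*(s + 2)*(s^2 + 8*s + 16) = (s + 1)^2*(s + 2)*(s + 4)*(s + 4)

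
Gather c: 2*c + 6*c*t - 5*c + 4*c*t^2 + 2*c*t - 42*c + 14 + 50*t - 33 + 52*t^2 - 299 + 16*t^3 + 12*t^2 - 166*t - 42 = c*(4*t^2 + 8*t - 45) + 16*t^3 + 64*t^2 - 116*t - 360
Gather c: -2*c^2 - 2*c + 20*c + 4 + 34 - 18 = -2*c^2 + 18*c + 20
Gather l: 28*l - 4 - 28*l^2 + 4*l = -28*l^2 + 32*l - 4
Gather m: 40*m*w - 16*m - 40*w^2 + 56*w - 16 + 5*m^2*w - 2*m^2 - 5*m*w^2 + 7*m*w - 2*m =m^2*(5*w - 2) + m*(-5*w^2 + 47*w - 18) - 40*w^2 + 56*w - 16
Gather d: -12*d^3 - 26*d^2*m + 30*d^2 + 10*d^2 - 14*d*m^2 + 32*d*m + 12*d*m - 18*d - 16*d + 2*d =-12*d^3 + d^2*(40 - 26*m) + d*(-14*m^2 + 44*m - 32)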